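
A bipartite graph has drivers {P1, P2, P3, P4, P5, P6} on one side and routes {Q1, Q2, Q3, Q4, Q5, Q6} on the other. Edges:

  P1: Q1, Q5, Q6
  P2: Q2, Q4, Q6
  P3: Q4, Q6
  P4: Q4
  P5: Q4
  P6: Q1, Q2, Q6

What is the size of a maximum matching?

Unit-capacity flow: source→left, listed edges, right→sink; max matching = max flow.
Augmenting path P1→Q1 (+1); matched 1.
Augmenting path P2→Q2 (+1); matched 2.
Augmenting path P3→Q4 (+1); matched 3.
Augmenting path P6→Q6 (+1); matched 4.
Augmenting path P4→Q4→P3→Q6→P6→Q1→P1→Q5 (+1); matched 5.
No augmenting path remains; maximum matching = 5.
König certificate: {P1, P2, P3, P6, Q4} is a vertex cover of size 5 (every listed pair touches it), so no matching can be larger.

5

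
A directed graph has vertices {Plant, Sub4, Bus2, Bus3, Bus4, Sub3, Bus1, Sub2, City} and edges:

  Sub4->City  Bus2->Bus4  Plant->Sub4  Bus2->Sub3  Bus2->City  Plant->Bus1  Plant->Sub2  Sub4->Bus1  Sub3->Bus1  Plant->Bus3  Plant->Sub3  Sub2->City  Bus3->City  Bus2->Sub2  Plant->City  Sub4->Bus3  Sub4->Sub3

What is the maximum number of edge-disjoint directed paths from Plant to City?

4

Assign every edge capacity 1; by Menger, the answer equals the max flow.
Path Plant→City (+1); total 1.
Path Plant→Sub4→City (+1); total 2.
Path Plant→Bus3→City (+1); total 3.
Path Plant→Sub2→City (+1); total 4.
No residual Plant→City path; max flow = 4.
Certifying cut of size 4: {Plant→Bus3, Plant→City, Plant→Sub2, Plant→Sub4}.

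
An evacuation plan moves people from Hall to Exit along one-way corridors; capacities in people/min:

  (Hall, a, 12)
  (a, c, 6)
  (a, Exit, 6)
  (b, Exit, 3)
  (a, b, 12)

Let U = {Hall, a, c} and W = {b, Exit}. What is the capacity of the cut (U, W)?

18

Edges leaving {Hall, a, c}: a→b (12), a→Exit (6).
Cut capacity = 12 + 6 = 18.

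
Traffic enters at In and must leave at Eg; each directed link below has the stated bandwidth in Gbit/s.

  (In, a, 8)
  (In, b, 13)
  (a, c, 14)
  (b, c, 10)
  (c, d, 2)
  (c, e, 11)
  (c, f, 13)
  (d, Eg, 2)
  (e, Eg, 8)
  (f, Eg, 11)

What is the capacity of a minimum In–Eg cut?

Augment In→a→c→d→Eg: bottleneck 2, flow now 2.
Augment In→a→c→e→Eg: bottleneck 6, flow now 8.
Augment In→b→c→e→Eg: bottleneck 2, flow now 10.
Augment In→b→c→f→Eg: bottleneck 8, flow now 18.
No augmenting path remains; maximum flow = 18.
By max-flow min-cut, the minimum cut capacity equals the max flow.
In the residual graph, reachable from In: {In, b}.
Min-cut edges: In→a (8), b→c (10); capacity 8 + 10 = 18.

18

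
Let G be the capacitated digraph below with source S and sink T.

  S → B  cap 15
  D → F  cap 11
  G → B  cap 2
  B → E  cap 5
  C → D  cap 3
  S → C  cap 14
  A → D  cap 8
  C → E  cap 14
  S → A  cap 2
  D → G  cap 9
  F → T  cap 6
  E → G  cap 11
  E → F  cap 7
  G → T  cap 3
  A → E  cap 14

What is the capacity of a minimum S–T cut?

9

Augment S→A→D→F→T: bottleneck 2, flow now 2.
Augment S→B→E→F→T: bottleneck 4, flow now 6.
Augment S→B→E→G→T: bottleneck 1, flow now 7.
Augment S→C→D→G→T: bottleneck 2, flow now 9.
No augmenting path remains; maximum flow = 9.
By max-flow min-cut, the minimum cut capacity equals the max flow.
In the residual graph, reachable from S: {S, A, B, C, D, E, F, G}.
Min-cut edges: F→T (6), G→T (3); capacity 6 + 3 = 9.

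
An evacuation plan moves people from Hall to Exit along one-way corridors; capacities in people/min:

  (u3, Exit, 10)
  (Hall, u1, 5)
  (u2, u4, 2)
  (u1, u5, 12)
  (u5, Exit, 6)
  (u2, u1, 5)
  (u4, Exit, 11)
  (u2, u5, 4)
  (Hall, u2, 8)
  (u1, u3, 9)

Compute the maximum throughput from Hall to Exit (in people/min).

Augment Hall→u1→u3→Exit: bottleneck 5, flow now 5.
Augment Hall→u2→u4→Exit: bottleneck 2, flow now 7.
Augment Hall→u2→u5→Exit: bottleneck 4, flow now 11.
Augment Hall→u2→u1→u3→Exit: bottleneck 2, flow now 13.
No augmenting path remains; maximum flow = 13.
In the residual graph, reachable from Hall: {Hall}.
Min-cut edges: Hall→u1 (5), Hall→u2 (8); capacity 5 + 8 = 13.
This cut is saturated, so no flow can exceed 13.

13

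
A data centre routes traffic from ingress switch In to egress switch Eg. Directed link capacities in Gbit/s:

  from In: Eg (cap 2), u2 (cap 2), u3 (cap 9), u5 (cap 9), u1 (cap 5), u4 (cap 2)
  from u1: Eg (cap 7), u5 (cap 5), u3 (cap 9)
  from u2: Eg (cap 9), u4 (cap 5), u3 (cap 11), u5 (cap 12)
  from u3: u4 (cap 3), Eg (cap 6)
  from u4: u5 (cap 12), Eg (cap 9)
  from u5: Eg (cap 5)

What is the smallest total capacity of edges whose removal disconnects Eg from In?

Augment In→Eg: bottleneck 2, flow now 2.
Augment In→u1→Eg: bottleneck 5, flow now 7.
Augment In→u2→Eg: bottleneck 2, flow now 9.
Augment In→u3→Eg: bottleneck 6, flow now 15.
Augment In→u4→Eg: bottleneck 2, flow now 17.
Augment In→u5→Eg: bottleneck 5, flow now 22.
Augment In→u3→u4→Eg: bottleneck 3, flow now 25.
No augmenting path remains; maximum flow = 25.
By max-flow min-cut, the minimum cut capacity equals the max flow.
In the residual graph, reachable from In: {In, u5}.
Min-cut edges: In→u1 (5), In→u2 (2), In→u3 (9), In→u4 (2), In→Eg (2), u5→Eg (5); capacity 5 + 2 + 9 + 2 + 2 + 5 = 25.

25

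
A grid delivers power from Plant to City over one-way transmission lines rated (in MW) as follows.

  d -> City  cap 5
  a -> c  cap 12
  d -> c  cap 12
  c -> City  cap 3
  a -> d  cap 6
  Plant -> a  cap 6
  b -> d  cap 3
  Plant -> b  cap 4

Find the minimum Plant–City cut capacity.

8

Augment Plant→a→c→City: bottleneck 3, flow now 3.
Augment Plant→a→d→City: bottleneck 3, flow now 6.
Augment Plant→b→d→City: bottleneck 2, flow now 8.
No augmenting path remains; maximum flow = 8.
By max-flow min-cut, the minimum cut capacity equals the max flow.
In the residual graph, reachable from Plant: {Plant, a, b, c, d}.
Min-cut edges: c→City (3), d→City (5); capacity 3 + 5 = 8.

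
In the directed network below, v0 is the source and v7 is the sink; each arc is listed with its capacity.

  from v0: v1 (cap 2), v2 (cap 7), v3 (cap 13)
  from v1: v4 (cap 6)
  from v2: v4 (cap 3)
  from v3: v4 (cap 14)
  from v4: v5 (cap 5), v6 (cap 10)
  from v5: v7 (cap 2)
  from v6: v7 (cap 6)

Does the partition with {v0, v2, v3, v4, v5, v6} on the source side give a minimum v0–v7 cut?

Given cut capacity: 2 + 2 + 6 = 10.
Augment v0→v1→v4→v5→v7: bottleneck 2, flow now 2.
Augment v0→v2→v4→v6→v7: bottleneck 3, flow now 5.
Augment v0→v3→v4→v6→v7: bottleneck 3, flow now 8.
No augmenting path remains; maximum flow = 8.
In the residual graph, reachable from v0: {v0, v1, v2, v3, v4, v5, v6}.
Min-cut edges: v5→v7 (2), v6→v7 (6); capacity 2 + 6 = 8.
Cut capacity 10 exceeds the max flow 8, so it is not minimum.

No — its capacity is 10, but the minimum cut has capacity 8.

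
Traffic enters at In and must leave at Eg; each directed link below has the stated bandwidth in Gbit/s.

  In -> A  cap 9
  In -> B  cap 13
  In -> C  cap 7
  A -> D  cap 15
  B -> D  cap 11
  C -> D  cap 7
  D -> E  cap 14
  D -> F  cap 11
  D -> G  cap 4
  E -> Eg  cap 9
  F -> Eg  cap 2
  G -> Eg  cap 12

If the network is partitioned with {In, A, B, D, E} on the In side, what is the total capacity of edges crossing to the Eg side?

Edges leaving {In, A, B, D, E}: In→C (7), D→F (11), D→G (4), E→Eg (9).
Cut capacity = 7 + 11 + 4 + 9 = 31.

31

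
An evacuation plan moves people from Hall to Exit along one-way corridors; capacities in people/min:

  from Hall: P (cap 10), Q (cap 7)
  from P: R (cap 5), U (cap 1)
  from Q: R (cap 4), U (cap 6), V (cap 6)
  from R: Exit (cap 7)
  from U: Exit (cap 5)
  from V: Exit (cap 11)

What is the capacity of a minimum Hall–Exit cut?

13

Augment Hall→P→R→Exit: bottleneck 5, flow now 5.
Augment Hall→P→U→Exit: bottleneck 1, flow now 6.
Augment Hall→Q→R→Exit: bottleneck 2, flow now 8.
Augment Hall→Q→U→Exit: bottleneck 4, flow now 12.
Augment Hall→Q→V→Exit: bottleneck 1, flow now 13.
No augmenting path remains; maximum flow = 13.
By max-flow min-cut, the minimum cut capacity equals the max flow.
In the residual graph, reachable from Hall: {Hall, P}.
Min-cut edges: Hall→Q (7), P→R (5), P→U (1); capacity 7 + 5 + 1 = 13.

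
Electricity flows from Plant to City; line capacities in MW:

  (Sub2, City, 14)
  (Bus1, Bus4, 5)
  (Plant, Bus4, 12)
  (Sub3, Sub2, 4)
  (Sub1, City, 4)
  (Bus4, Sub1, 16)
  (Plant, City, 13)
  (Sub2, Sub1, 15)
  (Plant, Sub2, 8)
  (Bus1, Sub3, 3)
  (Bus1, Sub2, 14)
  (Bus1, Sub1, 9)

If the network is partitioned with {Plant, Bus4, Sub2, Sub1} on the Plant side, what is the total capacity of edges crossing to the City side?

Edges leaving {Plant, Bus4, Sub2, Sub1}: Plant→City (13), Sub2→City (14), Sub1→City (4).
Cut capacity = 13 + 14 + 4 = 31.

31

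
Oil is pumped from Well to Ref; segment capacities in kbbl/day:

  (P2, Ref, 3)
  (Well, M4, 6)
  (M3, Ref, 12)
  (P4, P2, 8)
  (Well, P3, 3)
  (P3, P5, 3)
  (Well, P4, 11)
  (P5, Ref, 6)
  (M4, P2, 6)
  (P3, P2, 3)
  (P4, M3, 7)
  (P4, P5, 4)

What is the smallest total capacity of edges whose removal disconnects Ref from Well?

Augment Well→P4→M3→Ref: bottleneck 7, flow now 7.
Augment Well→P4→P2→Ref: bottleneck 3, flow now 10.
Augment Well→P4→P5→Ref: bottleneck 1, flow now 11.
Augment Well→P3→P5→Ref: bottleneck 3, flow now 14.
Augment Well→M4→P2→P4→P5→Ref: bottleneck 2, flow now 16. (uses reverse residual edge)
No augmenting path remains; maximum flow = 16.
By max-flow min-cut, the minimum cut capacity equals the max flow.
In the residual graph, reachable from Well: {Well, P4, P3, M4, P2, P5}.
Min-cut edges: P4→M3 (7), P2→Ref (3), P5→Ref (6); capacity 7 + 3 + 6 = 16.

16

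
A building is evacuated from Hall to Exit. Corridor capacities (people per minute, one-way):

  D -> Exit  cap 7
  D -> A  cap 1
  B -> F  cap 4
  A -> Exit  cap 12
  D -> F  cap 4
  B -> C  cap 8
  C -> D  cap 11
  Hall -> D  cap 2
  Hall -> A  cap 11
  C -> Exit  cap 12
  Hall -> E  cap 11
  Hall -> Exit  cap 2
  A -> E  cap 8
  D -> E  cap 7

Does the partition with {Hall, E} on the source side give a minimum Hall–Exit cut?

Given cut capacity: 11 + 2 + 2 = 15.
Augment Hall→Exit: bottleneck 2, flow now 2.
Augment Hall→A→Exit: bottleneck 11, flow now 13.
Augment Hall→D→Exit: bottleneck 2, flow now 15.
No augmenting path remains; maximum flow = 15.
Cut capacity 15 equals the max flow, so it is a minimum cut.

Yes — it is a minimum cut (capacity 15).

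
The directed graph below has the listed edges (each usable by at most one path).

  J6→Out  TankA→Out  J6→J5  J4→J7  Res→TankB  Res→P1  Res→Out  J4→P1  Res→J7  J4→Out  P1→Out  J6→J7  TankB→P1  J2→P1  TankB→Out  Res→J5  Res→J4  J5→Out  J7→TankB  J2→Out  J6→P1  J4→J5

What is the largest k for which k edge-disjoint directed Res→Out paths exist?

5

Assign every edge capacity 1; by Menger, the answer equals the max flow.
Path Res→Out (+1); total 1.
Path Res→J4→Out (+1); total 2.
Path Res→TankB→Out (+1); total 3.
Path Res→P1→Out (+1); total 4.
Path Res→J5→Out (+1); total 5.
No residual Res→Out path; max flow = 5.
Certifying cut of size 5: {P1→Out, Res→J4, Res→J5, Res→Out, TankB→Out}.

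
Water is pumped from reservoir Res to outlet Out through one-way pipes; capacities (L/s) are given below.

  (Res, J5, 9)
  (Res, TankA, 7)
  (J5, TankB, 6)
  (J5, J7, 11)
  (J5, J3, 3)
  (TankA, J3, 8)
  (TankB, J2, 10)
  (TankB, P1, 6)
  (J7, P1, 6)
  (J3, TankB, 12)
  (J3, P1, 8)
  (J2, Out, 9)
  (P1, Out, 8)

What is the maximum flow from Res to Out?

Augment Res→J5→TankB→J2→Out: bottleneck 6, flow now 6.
Augment Res→J5→J7→P1→Out: bottleneck 3, flow now 9.
Augment Res→TankA→J3→P1→Out: bottleneck 5, flow now 14.
Augment Res→TankA→J3→TankB→J2→Out: bottleneck 2, flow now 16.
No augmenting path remains; maximum flow = 16.
In the residual graph, reachable from Res: {Res}.
Min-cut edges: Res→J5 (9), Res→TankA (7); capacity 9 + 7 = 16.
This cut is saturated, so no flow can exceed 16.

16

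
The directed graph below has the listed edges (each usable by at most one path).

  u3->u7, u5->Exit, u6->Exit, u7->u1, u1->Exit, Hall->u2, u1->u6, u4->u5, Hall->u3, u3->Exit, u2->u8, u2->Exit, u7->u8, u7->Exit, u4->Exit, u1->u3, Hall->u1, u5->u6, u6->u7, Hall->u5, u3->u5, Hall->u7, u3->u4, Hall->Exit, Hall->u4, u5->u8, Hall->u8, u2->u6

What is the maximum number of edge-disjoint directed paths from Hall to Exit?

Assign every edge capacity 1; by Menger, the answer equals the max flow.
Path Hall→Exit (+1); total 1.
Path Hall→u1→Exit (+1); total 2.
Path Hall→u2→Exit (+1); total 3.
Path Hall→u3→Exit (+1); total 4.
Path Hall→u4→Exit (+1); total 5.
Path Hall→u5→Exit (+1); total 6.
Path Hall→u7→Exit (+1); total 7.
No residual Hall→Exit path; max flow = 7.
Certifying cut of size 7: {Hall→Exit, Hall→u1, Hall→u2, Hall→u3, Hall→u4, Hall→u5, Hall→u7}.

7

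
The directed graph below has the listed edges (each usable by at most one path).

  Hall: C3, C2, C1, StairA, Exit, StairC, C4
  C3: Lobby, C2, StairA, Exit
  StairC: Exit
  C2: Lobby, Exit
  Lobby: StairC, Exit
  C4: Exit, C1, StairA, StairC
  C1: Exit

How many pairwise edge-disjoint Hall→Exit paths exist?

Assign every edge capacity 1; by Menger, the answer equals the max flow.
Path Hall→Exit (+1); total 1.
Path Hall→C3→Exit (+1); total 2.
Path Hall→C4→Exit (+1); total 3.
Path Hall→C1→Exit (+1); total 4.
Path Hall→C2→Exit (+1); total 5.
Path Hall→StairC→Exit (+1); total 6.
No residual Hall→Exit path; max flow = 6.
Certifying cut of size 6: {Hall→C1, Hall→C2, Hall→C3, Hall→C4, Hall→Exit, Hall→StairC}.

6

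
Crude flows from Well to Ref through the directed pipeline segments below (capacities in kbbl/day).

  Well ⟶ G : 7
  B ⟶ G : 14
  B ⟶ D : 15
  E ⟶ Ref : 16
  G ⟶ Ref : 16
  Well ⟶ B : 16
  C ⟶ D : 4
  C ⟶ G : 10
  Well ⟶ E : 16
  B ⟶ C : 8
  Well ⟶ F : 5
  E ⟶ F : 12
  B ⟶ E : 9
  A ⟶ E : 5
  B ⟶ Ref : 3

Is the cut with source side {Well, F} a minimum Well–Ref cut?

No — its capacity is 39, but the minimum cut has capacity 35.

Given cut capacity: 16 + 16 + 7 = 39.
Augment Well→B→Ref: bottleneck 3, flow now 3.
Augment Well→E→Ref: bottleneck 16, flow now 19.
Augment Well→G→Ref: bottleneck 7, flow now 26.
Augment Well→B→G→Ref: bottleneck 9, flow now 35.
No augmenting path remains; maximum flow = 35.
In the residual graph, reachable from Well: {Well, B, C, D, E, F, G}.
Min-cut edges: B→Ref (3), E→Ref (16), G→Ref (16); capacity 3 + 16 + 16 = 35.
Cut capacity 39 exceeds the max flow 35, so it is not minimum.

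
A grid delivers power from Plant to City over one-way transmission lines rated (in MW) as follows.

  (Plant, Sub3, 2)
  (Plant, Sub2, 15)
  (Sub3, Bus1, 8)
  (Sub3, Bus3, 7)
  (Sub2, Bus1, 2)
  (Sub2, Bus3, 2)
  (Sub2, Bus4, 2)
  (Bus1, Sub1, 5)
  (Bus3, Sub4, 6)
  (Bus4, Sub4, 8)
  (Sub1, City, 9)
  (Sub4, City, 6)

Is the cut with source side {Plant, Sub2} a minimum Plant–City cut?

Yes — it is a minimum cut (capacity 8).

Given cut capacity: 2 + 2 + 2 + 2 = 8.
Augment Plant→Sub3→Bus1→Sub1→City: bottleneck 2, flow now 2.
Augment Plant→Sub2→Bus1→Sub1→City: bottleneck 2, flow now 4.
Augment Plant→Sub2→Bus3→Sub4→City: bottleneck 2, flow now 6.
Augment Plant→Sub2→Bus4→Sub4→City: bottleneck 2, flow now 8.
No augmenting path remains; maximum flow = 8.
Cut capacity 8 equals the max flow, so it is a minimum cut.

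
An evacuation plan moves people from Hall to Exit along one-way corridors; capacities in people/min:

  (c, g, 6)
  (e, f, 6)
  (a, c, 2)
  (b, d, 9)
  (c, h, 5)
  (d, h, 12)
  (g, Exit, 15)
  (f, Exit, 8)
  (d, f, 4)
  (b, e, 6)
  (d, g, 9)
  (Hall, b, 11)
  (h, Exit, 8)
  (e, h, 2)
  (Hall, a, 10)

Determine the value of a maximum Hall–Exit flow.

Augment Hall→a→c→g→Exit: bottleneck 2, flow now 2.
Augment Hall→b→d→f→Exit: bottleneck 4, flow now 6.
Augment Hall→b→d→g→Exit: bottleneck 5, flow now 11.
Augment Hall→b→e→f→Exit: bottleneck 2, flow now 13.
No augmenting path remains; maximum flow = 13.
In the residual graph, reachable from Hall: {Hall, a}.
Min-cut edges: Hall→b (11), a→c (2); capacity 11 + 2 = 13.
This cut is saturated, so no flow can exceed 13.

13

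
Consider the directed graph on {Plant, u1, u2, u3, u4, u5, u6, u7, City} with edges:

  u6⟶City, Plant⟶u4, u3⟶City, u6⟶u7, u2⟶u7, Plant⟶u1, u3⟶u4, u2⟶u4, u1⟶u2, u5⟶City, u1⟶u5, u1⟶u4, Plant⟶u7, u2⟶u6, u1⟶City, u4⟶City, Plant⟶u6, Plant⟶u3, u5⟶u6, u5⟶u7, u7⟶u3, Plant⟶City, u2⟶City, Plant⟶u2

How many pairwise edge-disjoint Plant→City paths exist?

Assign every edge capacity 1; by Menger, the answer equals the max flow.
Path Plant→City (+1); total 1.
Path Plant→u1→City (+1); total 2.
Path Plant→u2→City (+1); total 3.
Path Plant→u3→City (+1); total 4.
Path Plant→u4→City (+1); total 5.
Path Plant→u6→City (+1); total 6.
No residual Plant→City path; max flow = 6.
Certifying cut of size 6: {Plant→City, Plant→u1, Plant→u2, Plant→u6, u3→City, u4→City}.

6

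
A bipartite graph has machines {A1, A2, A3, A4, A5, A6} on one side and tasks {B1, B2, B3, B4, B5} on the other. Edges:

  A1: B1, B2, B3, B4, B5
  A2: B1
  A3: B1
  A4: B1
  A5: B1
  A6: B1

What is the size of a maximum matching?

2

Unit-capacity flow: source→left, listed edges, right→sink; max matching = max flow.
Augmenting path A1→B1 (+1); matched 1.
Augmenting path A2→B1→A1→B2 (+1); matched 2.
No augmenting path remains; maximum matching = 2.
König certificate: {A1, B1} is a vertex cover of size 2 (every listed pair touches it), so no matching can be larger.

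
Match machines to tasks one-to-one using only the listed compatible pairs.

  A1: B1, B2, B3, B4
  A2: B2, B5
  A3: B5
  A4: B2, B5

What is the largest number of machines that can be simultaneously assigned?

3

Unit-capacity flow: source→left, listed edges, right→sink; max matching = max flow.
Augmenting path A1→B1 (+1); matched 1.
Augmenting path A2→B2 (+1); matched 2.
Augmenting path A3→B5 (+1); matched 3.
No augmenting path remains; maximum matching = 3.
König certificate: {A1, B2, B5} is a vertex cover of size 3 (every listed pair touches it), so no matching can be larger.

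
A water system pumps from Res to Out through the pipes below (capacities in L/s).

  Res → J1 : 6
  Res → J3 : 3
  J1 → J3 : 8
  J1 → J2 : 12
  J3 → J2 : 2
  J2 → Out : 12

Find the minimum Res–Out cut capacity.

Augment Res→J1→J2→Out: bottleneck 6, flow now 6.
Augment Res→J3→J2→Out: bottleneck 2, flow now 8.
No augmenting path remains; maximum flow = 8.
By max-flow min-cut, the minimum cut capacity equals the max flow.
In the residual graph, reachable from Res: {Res, J3}.
Min-cut edges: Res→J1 (6), J3→J2 (2); capacity 6 + 2 = 8.

8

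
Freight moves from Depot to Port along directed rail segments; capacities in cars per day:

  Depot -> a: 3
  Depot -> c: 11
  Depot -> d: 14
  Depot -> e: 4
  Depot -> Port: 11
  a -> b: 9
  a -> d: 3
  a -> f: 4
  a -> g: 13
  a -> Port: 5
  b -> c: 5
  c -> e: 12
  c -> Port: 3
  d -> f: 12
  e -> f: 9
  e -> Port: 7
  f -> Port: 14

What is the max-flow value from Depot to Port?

38

Augment Depot→Port: bottleneck 11, flow now 11.
Augment Depot→a→Port: bottleneck 3, flow now 14.
Augment Depot→c→Port: bottleneck 3, flow now 17.
Augment Depot→e→Port: bottleneck 4, flow now 21.
Augment Depot→c→e→Port: bottleneck 3, flow now 24.
Augment Depot→d→f→Port: bottleneck 12, flow now 36.
Augment Depot→c→e→f→Port: bottleneck 2, flow now 38.
No augmenting path remains; maximum flow = 38.
In the residual graph, reachable from Depot: {Depot, c, d, e, f}.
Min-cut edges: Depot→a (3), Depot→Port (11), c→Port (3), e→Port (7), f→Port (14); capacity 3 + 11 + 3 + 7 + 14 = 38.
This cut is saturated, so no flow can exceed 38.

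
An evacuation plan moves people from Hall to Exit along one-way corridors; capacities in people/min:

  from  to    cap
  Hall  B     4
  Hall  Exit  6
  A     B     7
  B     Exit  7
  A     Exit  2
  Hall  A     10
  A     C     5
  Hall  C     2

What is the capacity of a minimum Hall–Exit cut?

Augment Hall→Exit: bottleneck 6, flow now 6.
Augment Hall→A→Exit: bottleneck 2, flow now 8.
Augment Hall→B→Exit: bottleneck 4, flow now 12.
Augment Hall→A→B→Exit: bottleneck 3, flow now 15.
No augmenting path remains; maximum flow = 15.
By max-flow min-cut, the minimum cut capacity equals the max flow.
In the residual graph, reachable from Hall: {Hall, A, B, C}.
Min-cut edges: Hall→Exit (6), A→Exit (2), B→Exit (7); capacity 6 + 2 + 7 = 15.

15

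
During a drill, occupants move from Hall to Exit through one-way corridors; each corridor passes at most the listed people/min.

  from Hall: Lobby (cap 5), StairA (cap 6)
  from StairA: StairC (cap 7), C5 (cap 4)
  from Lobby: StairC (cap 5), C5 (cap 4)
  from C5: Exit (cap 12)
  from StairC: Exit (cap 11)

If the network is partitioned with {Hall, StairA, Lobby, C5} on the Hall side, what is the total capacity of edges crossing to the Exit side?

Edges leaving {Hall, StairA, Lobby, C5}: StairA→StairC (7), Lobby→StairC (5), C5→Exit (12).
Cut capacity = 7 + 5 + 12 = 24.

24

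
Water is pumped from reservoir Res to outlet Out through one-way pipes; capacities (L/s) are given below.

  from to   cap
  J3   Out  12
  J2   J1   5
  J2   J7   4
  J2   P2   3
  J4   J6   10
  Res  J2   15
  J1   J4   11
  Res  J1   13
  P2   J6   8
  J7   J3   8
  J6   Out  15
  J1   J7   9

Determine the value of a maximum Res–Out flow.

21

Augment Res→J2→J7→J3→Out: bottleneck 4, flow now 4.
Augment Res→J2→P2→J6→Out: bottleneck 3, flow now 7.
Augment Res→J1→J4→J6→Out: bottleneck 10, flow now 17.
Augment Res→J1→J7→J3→Out: bottleneck 3, flow now 20.
Augment Res→J2→J1→J7→J3→Out: bottleneck 1, flow now 21.
No augmenting path remains; maximum flow = 21.
In the residual graph, reachable from Res: {Res, J2, J1, J4, J7}.
Min-cut edges: J2→P2 (3), J4→J6 (10), J7→J3 (8); capacity 3 + 10 + 8 = 21.
This cut is saturated, so no flow can exceed 21.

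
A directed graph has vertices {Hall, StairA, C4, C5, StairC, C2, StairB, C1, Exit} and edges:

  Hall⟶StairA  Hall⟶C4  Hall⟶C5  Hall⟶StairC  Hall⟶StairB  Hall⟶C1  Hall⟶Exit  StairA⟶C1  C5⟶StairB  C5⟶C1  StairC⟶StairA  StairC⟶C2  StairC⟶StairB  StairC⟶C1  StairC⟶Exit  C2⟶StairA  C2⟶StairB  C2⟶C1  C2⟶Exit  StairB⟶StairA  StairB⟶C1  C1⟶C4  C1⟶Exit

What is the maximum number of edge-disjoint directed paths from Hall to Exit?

Assign every edge capacity 1; by Menger, the answer equals the max flow.
Path Hall→Exit (+1); total 1.
Path Hall→StairC→Exit (+1); total 2.
Path Hall→C1→Exit (+1); total 3.
No residual Hall→Exit path; max flow = 3.
Certifying cut of size 3: {C1→Exit, Hall→Exit, Hall→StairC}.

3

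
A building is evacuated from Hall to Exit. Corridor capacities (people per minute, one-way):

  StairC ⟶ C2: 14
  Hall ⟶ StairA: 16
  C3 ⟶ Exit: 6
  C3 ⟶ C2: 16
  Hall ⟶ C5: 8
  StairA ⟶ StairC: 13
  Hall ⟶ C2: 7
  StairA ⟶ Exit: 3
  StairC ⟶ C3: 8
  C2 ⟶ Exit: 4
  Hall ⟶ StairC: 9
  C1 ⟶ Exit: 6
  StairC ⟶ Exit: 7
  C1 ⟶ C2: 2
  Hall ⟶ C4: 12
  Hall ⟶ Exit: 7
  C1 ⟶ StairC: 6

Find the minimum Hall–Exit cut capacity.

Augment Hall→Exit: bottleneck 7, flow now 7.
Augment Hall→StairA→Exit: bottleneck 3, flow now 10.
Augment Hall→StairC→Exit: bottleneck 7, flow now 17.
Augment Hall→C2→Exit: bottleneck 4, flow now 21.
Augment Hall→StairC→C3→Exit: bottleneck 2, flow now 23.
Augment Hall→StairA→StairC→C3→Exit: bottleneck 4, flow now 27.
No augmenting path remains; maximum flow = 27.
By max-flow min-cut, the minimum cut capacity equals the max flow.
In the residual graph, reachable from Hall: {Hall, StairA, C4, StairC, C3, C5, C2}.
Min-cut edges: Hall→Exit (7), StairA→Exit (3), StairC→Exit (7), C3→Exit (6), C2→Exit (4); capacity 7 + 3 + 7 + 6 + 4 = 27.

27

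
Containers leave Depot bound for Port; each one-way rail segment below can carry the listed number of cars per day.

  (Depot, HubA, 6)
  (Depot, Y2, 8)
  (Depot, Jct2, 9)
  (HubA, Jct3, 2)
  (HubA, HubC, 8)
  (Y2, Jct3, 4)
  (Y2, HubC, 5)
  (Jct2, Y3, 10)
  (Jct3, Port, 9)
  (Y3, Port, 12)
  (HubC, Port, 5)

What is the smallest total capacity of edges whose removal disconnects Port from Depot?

Augment Depot→HubA→Jct3→Port: bottleneck 2, flow now 2.
Augment Depot→HubA→HubC→Port: bottleneck 4, flow now 6.
Augment Depot→Y2→Jct3→Port: bottleneck 4, flow now 10.
Augment Depot→Y2→HubC→Port: bottleneck 1, flow now 11.
Augment Depot→Jct2→Y3→Port: bottleneck 9, flow now 20.
No augmenting path remains; maximum flow = 20.
By max-flow min-cut, the minimum cut capacity equals the max flow.
In the residual graph, reachable from Depot: {Depot, HubA, Y2, HubC}.
Min-cut edges: Depot→Jct2 (9), HubA→Jct3 (2), Y2→Jct3 (4), HubC→Port (5); capacity 9 + 2 + 4 + 5 = 20.

20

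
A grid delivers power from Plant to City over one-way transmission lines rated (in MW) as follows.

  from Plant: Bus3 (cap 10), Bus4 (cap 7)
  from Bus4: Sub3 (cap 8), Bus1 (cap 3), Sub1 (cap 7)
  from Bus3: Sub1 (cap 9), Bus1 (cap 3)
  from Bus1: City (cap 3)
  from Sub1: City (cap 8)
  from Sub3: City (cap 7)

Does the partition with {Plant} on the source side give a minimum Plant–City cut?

Yes — it is a minimum cut (capacity 17).

Given cut capacity: 7 + 10 = 17.
Augment Plant→Bus4→Bus1→City: bottleneck 3, flow now 3.
Augment Plant→Bus4→Sub1→City: bottleneck 4, flow now 7.
Augment Plant→Bus3→Sub1→City: bottleneck 4, flow now 11.
Augment Plant→Bus3→Bus1→Bus4→Sub3→City: bottleneck 3, flow now 14. (uses reverse residual edge)
Augment Plant→Bus3→Sub1→Bus4→Sub3→City: bottleneck 3, flow now 17. (uses reverse residual edge)
No augmenting path remains; maximum flow = 17.
Cut capacity 17 equals the max flow, so it is a minimum cut.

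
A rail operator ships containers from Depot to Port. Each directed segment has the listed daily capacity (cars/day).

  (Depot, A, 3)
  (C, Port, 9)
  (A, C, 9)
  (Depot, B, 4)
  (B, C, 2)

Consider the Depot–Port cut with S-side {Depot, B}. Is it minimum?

Given cut capacity: 3 + 2 = 5.
Augment Depot→A→C→Port: bottleneck 3, flow now 3.
Augment Depot→B→C→Port: bottleneck 2, flow now 5.
No augmenting path remains; maximum flow = 5.
Cut capacity 5 equals the max flow, so it is a minimum cut.

Yes — it is a minimum cut (capacity 5).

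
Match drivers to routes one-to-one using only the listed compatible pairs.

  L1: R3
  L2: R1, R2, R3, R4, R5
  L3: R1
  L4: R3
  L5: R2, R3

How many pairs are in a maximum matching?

4

Unit-capacity flow: source→left, listed edges, right→sink; max matching = max flow.
Augmenting path L1→R3 (+1); matched 1.
Augmenting path L2→R1 (+1); matched 2.
Augmenting path L5→R2 (+1); matched 3.
Augmenting path L3→R1→L2→R4 (+1); matched 4.
No augmenting path remains; maximum matching = 4.
König certificate: {L2, L3, L5, R3} is a vertex cover of size 4 (every listed pair touches it), so no matching can be larger.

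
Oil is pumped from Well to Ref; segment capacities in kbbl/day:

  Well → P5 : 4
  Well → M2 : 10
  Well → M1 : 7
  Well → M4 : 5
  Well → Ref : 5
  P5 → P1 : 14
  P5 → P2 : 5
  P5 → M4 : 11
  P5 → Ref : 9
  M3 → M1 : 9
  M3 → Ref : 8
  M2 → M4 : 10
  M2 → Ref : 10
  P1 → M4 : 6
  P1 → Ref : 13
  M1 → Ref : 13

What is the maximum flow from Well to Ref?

Augment Well→Ref: bottleneck 5, flow now 5.
Augment Well→P5→Ref: bottleneck 4, flow now 9.
Augment Well→M2→Ref: bottleneck 10, flow now 19.
Augment Well→M1→Ref: bottleneck 7, flow now 26.
No augmenting path remains; maximum flow = 26.
In the residual graph, reachable from Well: {Well, M4}.
Min-cut edges: Well→P5 (4), Well→M2 (10), Well→M1 (7), Well→Ref (5); capacity 4 + 10 + 7 + 5 = 26.
This cut is saturated, so no flow can exceed 26.

26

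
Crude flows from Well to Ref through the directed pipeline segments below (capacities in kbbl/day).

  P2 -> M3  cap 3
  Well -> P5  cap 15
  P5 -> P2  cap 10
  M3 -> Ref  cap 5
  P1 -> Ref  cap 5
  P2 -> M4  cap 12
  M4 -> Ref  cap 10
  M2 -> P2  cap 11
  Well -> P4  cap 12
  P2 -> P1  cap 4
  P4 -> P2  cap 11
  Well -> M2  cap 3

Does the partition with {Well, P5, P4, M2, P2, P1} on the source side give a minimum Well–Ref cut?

No — its capacity is 20, but the minimum cut has capacity 17.

Given cut capacity: 3 + 12 + 5 = 20.
Augment Well→P5→P2→M3→Ref: bottleneck 3, flow now 3.
Augment Well→P5→P2→P1→Ref: bottleneck 4, flow now 7.
Augment Well→P5→P2→M4→Ref: bottleneck 3, flow now 10.
Augment Well→P4→P2→M4→Ref: bottleneck 7, flow now 17.
No augmenting path remains; maximum flow = 17.
In the residual graph, reachable from Well: {Well, P5, P4, M2, P2, M4}.
Min-cut edges: P2→M3 (3), P2→P1 (4), M4→Ref (10); capacity 3 + 4 + 10 = 17.
Cut capacity 20 exceeds the max flow 17, so it is not minimum.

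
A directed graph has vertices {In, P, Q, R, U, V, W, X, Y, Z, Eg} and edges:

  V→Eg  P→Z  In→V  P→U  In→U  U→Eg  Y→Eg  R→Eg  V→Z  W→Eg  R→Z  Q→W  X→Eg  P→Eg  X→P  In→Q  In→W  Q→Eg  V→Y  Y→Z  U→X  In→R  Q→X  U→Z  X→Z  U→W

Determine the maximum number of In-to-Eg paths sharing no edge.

Assign every edge capacity 1; by Menger, the answer equals the max flow.
Path In→Q→Eg (+1); total 1.
Path In→R→Eg (+1); total 2.
Path In→U→Eg (+1); total 3.
Path In→V→Eg (+1); total 4.
Path In→W→Eg (+1); total 5.
No residual In→Eg path; max flow = 5.
Certifying cut of size 5: {In→Q, In→R, In→U, In→V, In→W}.

5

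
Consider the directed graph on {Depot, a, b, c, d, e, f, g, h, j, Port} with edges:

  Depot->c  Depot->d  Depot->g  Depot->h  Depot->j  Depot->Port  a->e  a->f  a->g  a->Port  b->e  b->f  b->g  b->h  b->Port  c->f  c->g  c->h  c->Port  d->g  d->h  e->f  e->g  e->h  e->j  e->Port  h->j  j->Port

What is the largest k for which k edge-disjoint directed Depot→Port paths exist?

3

Assign every edge capacity 1; by Menger, the answer equals the max flow.
Path Depot→Port (+1); total 1.
Path Depot→c→Port (+1); total 2.
Path Depot→j→Port (+1); total 3.
No residual Depot→Port path; max flow = 3.
Certifying cut of size 3: {Depot→Port, Depot→c, j→Port}.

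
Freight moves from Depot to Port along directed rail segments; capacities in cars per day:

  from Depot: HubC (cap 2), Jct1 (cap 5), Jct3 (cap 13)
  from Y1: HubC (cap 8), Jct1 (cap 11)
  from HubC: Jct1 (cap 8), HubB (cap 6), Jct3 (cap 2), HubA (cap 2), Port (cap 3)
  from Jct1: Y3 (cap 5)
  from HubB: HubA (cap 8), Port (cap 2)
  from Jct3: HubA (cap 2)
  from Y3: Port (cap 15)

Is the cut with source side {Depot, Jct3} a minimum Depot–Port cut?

Given cut capacity: 2 + 5 + 2 = 9.
Augment Depot→HubC→Port: bottleneck 2, flow now 2.
Augment Depot→Jct1→Y3→Port: bottleneck 5, flow now 7.
No augmenting path remains; maximum flow = 7.
In the residual graph, reachable from Depot: {Depot, Jct3, HubA}.
Min-cut edges: Depot→HubC (2), Depot→Jct1 (5); capacity 2 + 5 = 7.
Cut capacity 9 exceeds the max flow 7, so it is not minimum.

No — its capacity is 9, but the minimum cut has capacity 7.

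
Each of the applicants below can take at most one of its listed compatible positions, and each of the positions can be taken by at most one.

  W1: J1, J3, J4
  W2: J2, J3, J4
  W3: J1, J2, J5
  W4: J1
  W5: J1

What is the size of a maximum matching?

4

Unit-capacity flow: source→left, listed edges, right→sink; max matching = max flow.
Augmenting path W1→J1 (+1); matched 1.
Augmenting path W2→J2 (+1); matched 2.
Augmenting path W3→J5 (+1); matched 3.
Augmenting path W4→J1→W1→J3 (+1); matched 4.
No augmenting path remains; maximum matching = 4.
König certificate: {W1, W2, W3, J1} is a vertex cover of size 4 (every listed pair touches it), so no matching can be larger.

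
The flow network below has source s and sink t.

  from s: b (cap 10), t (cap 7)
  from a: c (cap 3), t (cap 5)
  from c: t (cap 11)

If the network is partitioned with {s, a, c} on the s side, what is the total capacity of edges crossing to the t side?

Edges leaving {s, a, c}: s→b (10), s→t (7), a→t (5), c→t (11).
Cut capacity = 10 + 7 + 5 + 11 = 33.

33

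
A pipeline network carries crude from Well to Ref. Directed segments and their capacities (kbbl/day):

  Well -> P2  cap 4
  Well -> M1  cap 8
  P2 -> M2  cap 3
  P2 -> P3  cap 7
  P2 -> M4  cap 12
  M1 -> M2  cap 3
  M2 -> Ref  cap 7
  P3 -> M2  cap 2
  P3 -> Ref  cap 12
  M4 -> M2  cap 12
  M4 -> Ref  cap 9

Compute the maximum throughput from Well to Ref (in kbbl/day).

Augment Well→P2→M2→Ref: bottleneck 3, flow now 3.
Augment Well→P2→P3→Ref: bottleneck 1, flow now 4.
Augment Well→M1→M2→Ref: bottleneck 3, flow now 7.
No augmenting path remains; maximum flow = 7.
In the residual graph, reachable from Well: {Well, M1}.
Min-cut edges: Well→P2 (4), M1→M2 (3); capacity 4 + 3 = 7.
This cut is saturated, so no flow can exceed 7.

7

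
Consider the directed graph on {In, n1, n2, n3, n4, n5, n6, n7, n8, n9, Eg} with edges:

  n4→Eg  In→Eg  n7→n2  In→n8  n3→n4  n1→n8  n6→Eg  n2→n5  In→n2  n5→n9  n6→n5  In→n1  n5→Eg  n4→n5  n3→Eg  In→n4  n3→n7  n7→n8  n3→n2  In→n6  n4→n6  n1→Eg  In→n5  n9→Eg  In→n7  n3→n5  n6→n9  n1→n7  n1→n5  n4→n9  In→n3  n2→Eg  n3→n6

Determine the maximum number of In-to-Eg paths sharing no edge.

8

Assign every edge capacity 1; by Menger, the answer equals the max flow.
Path In→Eg (+1); total 1.
Path In→n1→Eg (+1); total 2.
Path In→n2→Eg (+1); total 3.
Path In→n3→Eg (+1); total 4.
Path In→n4→Eg (+1); total 5.
Path In→n5→Eg (+1); total 6.
Path In→n6→Eg (+1); total 7.
Path In→n7→n2→n5→n9→Eg (+1); total 8.
No residual In→Eg path; max flow = 8.
Certifying cut of size 8: {In→Eg, In→n1, In→n2, In→n3, In→n4, In→n5, In→n6, In→n7}.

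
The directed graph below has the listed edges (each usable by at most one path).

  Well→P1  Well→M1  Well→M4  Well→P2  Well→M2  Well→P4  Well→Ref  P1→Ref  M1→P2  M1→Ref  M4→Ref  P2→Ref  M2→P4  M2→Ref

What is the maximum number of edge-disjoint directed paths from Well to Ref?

Assign every edge capacity 1; by Menger, the answer equals the max flow.
Path Well→Ref (+1); total 1.
Path Well→P1→Ref (+1); total 2.
Path Well→M1→Ref (+1); total 3.
Path Well→M4→Ref (+1); total 4.
Path Well→P2→Ref (+1); total 5.
Path Well→M2→Ref (+1); total 6.
No residual Well→Ref path; max flow = 6.
Certifying cut of size 6: {Well→M1, Well→M2, Well→M4, Well→P1, Well→P2, Well→Ref}.

6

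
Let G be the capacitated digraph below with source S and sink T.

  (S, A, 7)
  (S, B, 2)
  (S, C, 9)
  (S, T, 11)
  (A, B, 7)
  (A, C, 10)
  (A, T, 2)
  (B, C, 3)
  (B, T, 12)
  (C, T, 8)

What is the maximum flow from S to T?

28

Augment S→T: bottleneck 11, flow now 11.
Augment S→A→T: bottleneck 2, flow now 13.
Augment S→B→T: bottleneck 2, flow now 15.
Augment S→C→T: bottleneck 8, flow now 23.
Augment S→A→B→T: bottleneck 5, flow now 28.
No augmenting path remains; maximum flow = 28.
In the residual graph, reachable from S: {S, C}.
Min-cut edges: S→A (7), S→B (2), S→T (11), C→T (8); capacity 7 + 2 + 11 + 8 = 28.
This cut is saturated, so no flow can exceed 28.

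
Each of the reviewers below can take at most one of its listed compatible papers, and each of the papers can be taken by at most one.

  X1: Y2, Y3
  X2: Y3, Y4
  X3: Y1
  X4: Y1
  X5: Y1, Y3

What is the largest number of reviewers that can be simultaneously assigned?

4

Unit-capacity flow: source→left, listed edges, right→sink; max matching = max flow.
Augmenting path X1→Y2 (+1); matched 1.
Augmenting path X2→Y3 (+1); matched 2.
Augmenting path X3→Y1 (+1); matched 3.
Augmenting path X5→Y3→X2→Y4 (+1); matched 4.
No augmenting path remains; maximum matching = 4.
König certificate: {X1, X2, X5, Y1} is a vertex cover of size 4 (every listed pair touches it), so no matching can be larger.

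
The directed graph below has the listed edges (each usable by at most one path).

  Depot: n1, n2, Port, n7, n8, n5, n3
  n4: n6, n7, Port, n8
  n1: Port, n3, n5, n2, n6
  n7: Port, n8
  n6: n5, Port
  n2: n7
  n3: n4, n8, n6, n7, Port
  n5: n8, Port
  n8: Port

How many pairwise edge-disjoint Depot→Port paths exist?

6

Assign every edge capacity 1; by Menger, the answer equals the max flow.
Path Depot→Port (+1); total 1.
Path Depot→n1→Port (+1); total 2.
Path Depot→n3→Port (+1); total 3.
Path Depot→n5→Port (+1); total 4.
Path Depot→n7→Port (+1); total 5.
Path Depot→n8→Port (+1); total 6.
No residual Depot→Port path; max flow = 6.
Certifying cut of size 6: {Depot→Port, Depot→n1, Depot→n3, Depot→n5, n7→Port, n8→Port}.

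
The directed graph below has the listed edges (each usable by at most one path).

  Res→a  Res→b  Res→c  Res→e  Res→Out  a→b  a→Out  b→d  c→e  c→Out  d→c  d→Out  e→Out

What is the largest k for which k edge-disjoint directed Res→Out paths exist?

5

Assign every edge capacity 1; by Menger, the answer equals the max flow.
Path Res→Out (+1); total 1.
Path Res→a→Out (+1); total 2.
Path Res→c→Out (+1); total 3.
Path Res→e→Out (+1); total 4.
Path Res→b→d→Out (+1); total 5.
No residual Res→Out path; max flow = 5.
Certifying cut of size 5: {Res→Out, Res→a, Res→b, Res→c, Res→e}.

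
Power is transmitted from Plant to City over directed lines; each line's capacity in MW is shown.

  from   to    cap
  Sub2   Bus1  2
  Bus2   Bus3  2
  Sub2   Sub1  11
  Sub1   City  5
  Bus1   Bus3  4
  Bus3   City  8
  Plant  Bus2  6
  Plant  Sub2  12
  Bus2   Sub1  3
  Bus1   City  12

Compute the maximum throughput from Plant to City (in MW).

Augment Plant→Sub2→Sub1→City: bottleneck 5, flow now 5.
Augment Plant→Sub2→Bus1→City: bottleneck 2, flow now 7.
Augment Plant→Bus2→Bus3→City: bottleneck 2, flow now 9.
No augmenting path remains; maximum flow = 9.
In the residual graph, reachable from Plant: {Plant, Sub2, Bus2, Sub1}.
Min-cut edges: Sub2→Bus1 (2), Bus2→Bus3 (2), Sub1→City (5); capacity 2 + 2 + 5 = 9.
This cut is saturated, so no flow can exceed 9.

9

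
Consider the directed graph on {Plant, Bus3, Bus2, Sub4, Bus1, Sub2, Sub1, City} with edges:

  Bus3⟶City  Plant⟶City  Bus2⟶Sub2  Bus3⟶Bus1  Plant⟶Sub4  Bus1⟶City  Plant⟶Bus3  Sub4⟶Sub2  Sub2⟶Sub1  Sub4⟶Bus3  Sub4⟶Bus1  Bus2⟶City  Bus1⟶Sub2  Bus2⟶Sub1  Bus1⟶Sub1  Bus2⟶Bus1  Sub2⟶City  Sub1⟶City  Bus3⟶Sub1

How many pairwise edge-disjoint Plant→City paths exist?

Assign every edge capacity 1; by Menger, the answer equals the max flow.
Path Plant→City (+1); total 1.
Path Plant→Bus3→City (+1); total 2.
Path Plant→Sub4→Bus1→City (+1); total 3.
No residual Plant→City path; max flow = 3.
Certifying cut of size 3: {Plant→Bus3, Plant→City, Plant→Sub4}.

3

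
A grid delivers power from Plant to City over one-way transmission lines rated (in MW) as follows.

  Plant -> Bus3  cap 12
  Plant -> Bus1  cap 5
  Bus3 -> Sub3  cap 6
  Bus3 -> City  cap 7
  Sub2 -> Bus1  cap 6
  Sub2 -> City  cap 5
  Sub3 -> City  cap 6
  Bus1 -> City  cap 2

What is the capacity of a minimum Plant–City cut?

Augment Plant→Bus3→City: bottleneck 7, flow now 7.
Augment Plant→Bus1→City: bottleneck 2, flow now 9.
Augment Plant→Bus3→Sub3→City: bottleneck 5, flow now 14.
No augmenting path remains; maximum flow = 14.
By max-flow min-cut, the minimum cut capacity equals the max flow.
In the residual graph, reachable from Plant: {Plant, Bus1}.
Min-cut edges: Plant→Bus3 (12), Bus1→City (2); capacity 12 + 2 = 14.

14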